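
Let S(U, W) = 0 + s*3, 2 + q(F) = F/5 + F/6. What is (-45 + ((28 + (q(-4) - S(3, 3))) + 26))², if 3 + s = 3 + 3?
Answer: 2704/225 ≈ 12.018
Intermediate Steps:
s = 3 (s = -3 + (3 + 3) = -3 + 6 = 3)
q(F) = -2 + 11*F/30 (q(F) = -2 + (F/5 + F/6) = -2 + 11*F/30)
S(U, W) = 9 (S(U, W) = 0 + 3*3 = 0 + 9 = 9)
(-45 + ((28 + (q(-4) - S(3, 3))) + 26))² = (-45 + ((28 + ((-2 + (11/30)*(-4)) - 1*9)) + 26))² = (-45 + ((28 + ((-2 - 22/15) - 9)) + 26))² = (-45 + ((28 + (-52/15 - 9)) + 26))² = (-45 + ((28 - 187/15) + 26))² = (-45 + (233/15 + 26))² = (-45 + 623/15)² = (-52/15)² = 2704/225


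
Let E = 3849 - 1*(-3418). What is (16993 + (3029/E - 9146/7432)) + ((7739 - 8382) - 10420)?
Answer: 12316366441/2077244 ≈ 5929.2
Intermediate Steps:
E = 7267 (E = 3849 + 3418 = 7267)
(16993 + (3029/E - 9146/7432)) + ((7739 - 8382) - 10420) = (16993 + (3029/7267 - 9146/7432)) + ((7739 - 8382) - 10420) = (16993 + (3029*(1/7267) - 9146*1/7432)) + (-643 - 10420) = (16993 + (233/559 - 4573/3716)) - 11063 = (16993 - 1690479/2077244) - 11063 = 35296916813/2077244 - 11063 = 12316366441/2077244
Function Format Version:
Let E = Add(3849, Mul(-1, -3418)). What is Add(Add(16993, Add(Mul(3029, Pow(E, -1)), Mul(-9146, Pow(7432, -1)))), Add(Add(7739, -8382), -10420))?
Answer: Rational(12316366441, 2077244) ≈ 5929.2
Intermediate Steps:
E = 7267 (E = Add(3849, 3418) = 7267)
Add(Add(16993, Add(Mul(3029, Pow(E, -1)), Mul(-9146, Pow(7432, -1)))), Add(Add(7739, -8382), -10420)) = Add(Add(16993, Add(Mul(3029, Pow(7267, -1)), Mul(-9146, Pow(7432, -1)))), Add(Add(7739, -8382), -10420)) = Add(Add(16993, Add(Mul(3029, Rational(1, 7267)), Mul(-9146, Rational(1, 7432)))), Add(-643, -10420)) = Add(Add(16993, Add(Rational(233, 559), Rational(-4573, 3716))), -11063) = Add(Add(16993, Rational(-1690479, 2077244)), -11063) = Add(Rational(35296916813, 2077244), -11063) = Rational(12316366441, 2077244)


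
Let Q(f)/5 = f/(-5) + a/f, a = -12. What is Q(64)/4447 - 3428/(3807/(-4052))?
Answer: 988315539439/270875664 ≈ 3648.6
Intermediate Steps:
Q(f) = -f - 60/f (Q(f) = 5*(f/(-5) - 12/f) = 5*(f*(-⅕) - 12/f) = 5*(-f/5 - 12/f) = 5*(-12/f - f/5) = -f - 60/f)
Q(64)/4447 - 3428/(3807/(-4052)) = (-1*64 - 60/64)/4447 - 3428/(3807/(-4052)) = (-64 - 60*1/64)*(1/4447) - 3428/(3807*(-1/4052)) = (-64 - 15/16)*(1/4447) - 3428/(-3807/4052) = -1039/16*1/4447 - 3428*(-4052/3807) = -1039/71152 + 13890256/3807 = 988315539439/270875664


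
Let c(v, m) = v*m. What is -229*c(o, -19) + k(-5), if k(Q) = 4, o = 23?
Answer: 100077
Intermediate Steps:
c(v, m) = m*v
-229*c(o, -19) + k(-5) = -(-4351)*23 + 4 = -229*(-437) + 4 = 100073 + 4 = 100077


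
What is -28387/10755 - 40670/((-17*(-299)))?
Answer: -581696971/54667665 ≈ -10.641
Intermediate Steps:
-28387/10755 - 40670/((-17*(-299))) = -28387*1/10755 - 40670/5083 = -28387/10755 - 40670*1/5083 = -28387/10755 - 40670/5083 = -581696971/54667665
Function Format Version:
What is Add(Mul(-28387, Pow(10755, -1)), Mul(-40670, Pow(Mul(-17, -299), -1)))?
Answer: Rational(-581696971, 54667665) ≈ -10.641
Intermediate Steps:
Add(Mul(-28387, Pow(10755, -1)), Mul(-40670, Pow(Mul(-17, -299), -1))) = Add(Mul(-28387, Rational(1, 10755)), Mul(-40670, Pow(5083, -1))) = Add(Rational(-28387, 10755), Mul(-40670, Rational(1, 5083))) = Add(Rational(-28387, 10755), Rational(-40670, 5083)) = Rational(-581696971, 54667665)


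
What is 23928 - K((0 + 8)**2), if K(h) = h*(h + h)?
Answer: 15736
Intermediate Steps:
K(h) = 2*h**2 (K(h) = h*(2*h) = 2*h**2)
23928 - K((0 + 8)**2) = 23928 - 2*((0 + 8)**2)**2 = 23928 - 2*(8**2)**2 = 23928 - 2*64**2 = 23928 - 2*4096 = 23928 - 1*8192 = 23928 - 8192 = 15736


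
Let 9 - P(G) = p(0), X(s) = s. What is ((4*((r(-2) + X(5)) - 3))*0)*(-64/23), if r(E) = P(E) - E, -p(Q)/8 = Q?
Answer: 0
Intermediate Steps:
p(Q) = -8*Q
P(G) = 9 (P(G) = 9 - (-8)*0 = 9 - 1*0 = 9 + 0 = 9)
r(E) = 9 - E
((4*((r(-2) + X(5)) - 3))*0)*(-64/23) = ((4*(((9 - 1*(-2)) + 5) - 3))*0)*(-64/23) = ((4*(((9 + 2) + 5) - 3))*0)*(-64*1/23) = ((4*((11 + 5) - 3))*0)*(-64/23) = ((4*(16 - 3))*0)*(-64/23) = ((4*13)*0)*(-64/23) = (52*0)*(-64/23) = 0*(-64/23) = 0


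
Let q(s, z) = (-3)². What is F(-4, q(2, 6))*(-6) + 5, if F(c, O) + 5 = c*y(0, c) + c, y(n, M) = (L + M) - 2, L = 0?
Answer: -85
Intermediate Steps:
y(n, M) = -2 + M (y(n, M) = (0 + M) - 2 = M - 2 = -2 + M)
q(s, z) = 9
F(c, O) = -5 + c + c*(-2 + c) (F(c, O) = -5 + (c*(-2 + c) + c) = -5 + (c + c*(-2 + c)) = -5 + c + c*(-2 + c))
F(-4, q(2, 6))*(-6) + 5 = (-5 + (-4)² - 1*(-4))*(-6) + 5 = (-5 + 16 + 4)*(-6) + 5 = 15*(-6) + 5 = -90 + 5 = -85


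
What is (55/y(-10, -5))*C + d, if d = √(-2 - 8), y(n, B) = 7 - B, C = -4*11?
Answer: -605/3 + I*√10 ≈ -201.67 + 3.1623*I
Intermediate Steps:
C = -44
d = I*√10 (d = √(-10) = I*√10 ≈ 3.1623*I)
(55/y(-10, -5))*C + d = (55/(7 - 1*(-5)))*(-44) + I*√10 = (55/(7 + 5))*(-44) + I*√10 = (55/12)*(-44) + I*√10 = -605/3 + I*√10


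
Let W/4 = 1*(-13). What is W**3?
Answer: -140608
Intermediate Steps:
W = -52 (W = 4*(1*(-13)) = 4*(-13) = -52)
W**3 = (-52)**3 = -140608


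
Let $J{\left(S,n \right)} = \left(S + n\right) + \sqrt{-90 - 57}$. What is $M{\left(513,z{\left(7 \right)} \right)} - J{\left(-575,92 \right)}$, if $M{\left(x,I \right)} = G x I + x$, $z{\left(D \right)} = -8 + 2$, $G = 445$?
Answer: $-1368714 - 7 i \sqrt{3} \approx -1.3687 \cdot 10^{6} - 12.124 i$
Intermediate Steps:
$z{\left(D \right)} = -6$
$M{\left(x,I \right)} = x + 445 I x$ ($M{\left(x,I \right)} = 445 x I + x = 445 I x + x = x + 445 I x$)
$J{\left(S,n \right)} = S + n + 7 i \sqrt{3}$ ($J{\left(S,n \right)} = \left(S + n\right) + \sqrt{-147} = \left(S + n\right) + 7 i \sqrt{3} = S + n + 7 i \sqrt{3}$)
$M{\left(513,z{\left(7 \right)} \right)} - J{\left(-575,92 \right)} = 513 \left(1 + 445 \left(-6\right)\right) - \left(-575 + 92 + 7 i \sqrt{3}\right) = 513 \left(1 - 2670\right) - \left(-483 + 7 i \sqrt{3}\right) = 513 \left(-2669\right) + \left(483 - 7 i \sqrt{3}\right) = -1369197 + \left(483 - 7 i \sqrt{3}\right) = -1368714 - 7 i \sqrt{3}$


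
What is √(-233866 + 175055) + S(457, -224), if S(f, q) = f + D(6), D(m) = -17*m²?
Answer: -155 + I*√58811 ≈ -155.0 + 242.51*I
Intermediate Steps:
S(f, q) = -612 + f (S(f, q) = f - 17*6² = f - 17*36 = f - 612 = -612 + f)
√(-233866 + 175055) + S(457, -224) = √(-233866 + 175055) + (-612 + 457) = √(-58811) - 155 = I*√58811 - 155 = -155 + I*√58811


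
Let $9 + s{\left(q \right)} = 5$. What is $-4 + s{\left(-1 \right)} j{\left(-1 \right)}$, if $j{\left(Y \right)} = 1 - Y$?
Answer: $-12$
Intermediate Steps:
$s{\left(q \right)} = -4$ ($s{\left(q \right)} = -9 + 5 = -4$)
$-4 + s{\left(-1 \right)} j{\left(-1 \right)} = -4 - 4 \left(1 - -1\right) = -4 - 4 \left(1 + 1\right) = -4 - 8 = -12$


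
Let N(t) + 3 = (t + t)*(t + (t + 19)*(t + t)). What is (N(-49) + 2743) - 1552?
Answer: -282130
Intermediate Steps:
N(t) = -3 + 2*t*(t + 2*t*(19 + t)) (N(t) = -3 + (t + t)*(t + (t + 19)*(t + t)) = -3 + (2*t)*(t + (19 + t)*(2*t)) = -3 + (2*t)*(t + 2*t*(19 + t)) = -3 + 2*t*(t + 2*t*(19 + t)))
(N(-49) + 2743) - 1552 = ((-3 + 4*(-49)**3 + 78*(-49)**2) + 2743) - 1552 = ((-3 + 4*(-117649) + 78*2401) + 2743) - 1552 = ((-3 - 470596 + 187278) + 2743) - 1552 = (-283321 + 2743) - 1552 = -280578 - 1552 = -282130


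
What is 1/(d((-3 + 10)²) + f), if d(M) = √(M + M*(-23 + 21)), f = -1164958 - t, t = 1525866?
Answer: -2690824/7240533799025 - 7*I/7240533799025 ≈ -3.7163e-7 - 9.6678e-13*I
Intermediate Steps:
f = -2690824 (f = -1164958 - 1*1525866 = -1164958 - 1525866 = -2690824)
d(M) = √(-M) (d(M) = √(M + M*(-2)) = √(M - 2*M) = √(-M))
1/(d((-3 + 10)²) + f) = 1/(√(-(-3 + 10)²) - 2690824) = 1/(√(-1*7²) - 2690824) = 1/(√(-1*49) - 2690824) = 1/(√(-49) - 2690824) = 1/(7*I - 2690824) = 1/(-2690824 + 7*I) = (-2690824 - 7*I)/7240533799025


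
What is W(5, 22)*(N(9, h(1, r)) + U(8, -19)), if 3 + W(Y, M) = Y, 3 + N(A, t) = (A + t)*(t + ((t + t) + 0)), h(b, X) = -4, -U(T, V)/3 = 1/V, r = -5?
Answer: -2388/19 ≈ -125.68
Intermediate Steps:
U(T, V) = -3/V
N(A, t) = -3 + 3*t*(A + t) (N(A, t) = -3 + (A + t)*(t + ((t + t) + 0)) = -3 + (A + t)*(t + (2*t + 0)) = -3 + (A + t)*(t + 2*t) = -3 + (A + t)*(3*t) = -3 + 3*t*(A + t))
W(Y, M) = -3 + Y
W(5, 22)*(N(9, h(1, r)) + U(8, -19)) = (-3 + 5)*((-3 + 3*(-4)**2 + 3*9*(-4)) - 3/(-19)) = 2*((-3 + 3*16 - 108) - 3*(-1/19)) = 2*((-3 + 48 - 108) + 3/19) = 2*(-63 + 3/19) = 2*(-1194/19) = -2388/19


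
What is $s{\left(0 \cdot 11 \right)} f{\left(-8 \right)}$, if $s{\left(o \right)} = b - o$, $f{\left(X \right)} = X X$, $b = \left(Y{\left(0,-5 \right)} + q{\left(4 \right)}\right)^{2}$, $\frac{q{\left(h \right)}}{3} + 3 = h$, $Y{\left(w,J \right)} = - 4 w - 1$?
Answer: $256$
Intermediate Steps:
$Y{\left(w,J \right)} = -1 - 4 w$
$q{\left(h \right)} = -9 + 3 h$
$b = 4$ ($b = \left(\left(-1 - 0\right) + \left(-9 + 3 \cdot 4\right)\right)^{2} = \left(\left(-1 + 0\right) + \left(-9 + 12\right)\right)^{2} = \left(-1 + 3\right)^{2} = 2^{2} = 4$)
$f{\left(X \right)} = X^{2}$
$s{\left(o \right)} = 4 - o$
$s{\left(0 \cdot 11 \right)} f{\left(-8 \right)} = \left(4 - 0 \cdot 11\right) \left(-8\right)^{2} = \left(4 - 0\right) 64 = \left(4 + 0\right) 64 = 4 \cdot 64 = 256$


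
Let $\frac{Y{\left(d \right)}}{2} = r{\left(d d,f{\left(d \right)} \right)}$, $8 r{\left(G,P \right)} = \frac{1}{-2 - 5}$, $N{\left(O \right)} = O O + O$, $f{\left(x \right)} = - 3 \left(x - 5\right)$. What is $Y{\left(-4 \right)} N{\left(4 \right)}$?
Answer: $- \frac{5}{7} \approx -0.71429$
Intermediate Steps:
$f{\left(x \right)} = 15 - 3 x$ ($f{\left(x \right)} = - 3 \left(-5 + x\right) = 15 - 3 x$)
$N{\left(O \right)} = O + O^{2}$ ($N{\left(O \right)} = O^{2} + O = O + O^{2}$)
$r{\left(G,P \right)} = - \frac{1}{56}$ ($r{\left(G,P \right)} = \frac{1}{8 \left(-2 - 5\right)} = \frac{1}{8 \left(-7\right)} = \frac{1}{8} \left(- \frac{1}{7}\right) = - \frac{1}{56}$)
$Y{\left(d \right)} = - \frac{1}{28}$ ($Y{\left(d \right)} = 2 \left(- \frac{1}{56}\right) = - \frac{1}{28}$)
$Y{\left(-4 \right)} N{\left(4 \right)} = - \frac{4 \left(1 + 4\right)}{28} = - \frac{4 \cdot 5}{28} = \left(- \frac{1}{28}\right) 20 = - \frac{5}{7}$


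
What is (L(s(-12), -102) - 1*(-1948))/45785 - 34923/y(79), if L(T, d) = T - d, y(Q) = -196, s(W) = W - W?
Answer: 45695753/256396 ≈ 178.22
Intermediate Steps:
s(W) = 0
(L(s(-12), -102) - 1*(-1948))/45785 - 34923/y(79) = ((0 - 1*(-102)) - 1*(-1948))/45785 - 34923/(-196) = ((0 + 102) + 1948)*(1/45785) - 34923*(-1/196) = (102 + 1948)*(1/45785) + 4989/28 = 2050*(1/45785) + 4989/28 = 410/9157 + 4989/28 = 45695753/256396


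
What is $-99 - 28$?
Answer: $-127$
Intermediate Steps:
$-99 - 28 = -127$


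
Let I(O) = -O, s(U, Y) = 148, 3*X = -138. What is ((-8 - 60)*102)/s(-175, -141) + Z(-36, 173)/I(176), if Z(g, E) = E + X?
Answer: -309883/6512 ≈ -47.586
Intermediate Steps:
X = -46 (X = (⅓)*(-138) = -46)
Z(g, E) = -46 + E (Z(g, E) = E - 46 = -46 + E)
((-8 - 60)*102)/s(-175, -141) + Z(-36, 173)/I(176) = ((-8 - 60)*102)/148 + (-46 + 173)/((-1*176)) = -68*102*(1/148) + 127/(-176) = -6936*1/148 + 127*(-1/176) = -1734/37 - 127/176 = -309883/6512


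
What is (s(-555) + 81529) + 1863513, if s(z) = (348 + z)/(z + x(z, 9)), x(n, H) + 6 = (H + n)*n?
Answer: 196104969497/100823 ≈ 1.9450e+6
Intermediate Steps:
x(n, H) = -6 + n*(H + n) (x(n, H) = -6 + (H + n)*n = -6 + n*(H + n))
s(z) = (348 + z)/(-6 + z² + 10*z) (s(z) = (348 + z)/(z + (-6 + z² + 9*z)) = (348 + z)/(-6 + z² + 10*z))
(s(-555) + 81529) + 1863513 = ((348 - 555)/(-6 + (-555)² + 10*(-555)) + 81529) + 1863513 = (-207/(-6 + 308025 - 5550) + 81529) + 1863513 = (-207/302469 + 81529) + 1863513 = ((1/302469)*(-207) + 81529) + 1863513 = (-69/100823 + 81529) + 1863513 = 8219998298/100823 + 1863513 = 196104969497/100823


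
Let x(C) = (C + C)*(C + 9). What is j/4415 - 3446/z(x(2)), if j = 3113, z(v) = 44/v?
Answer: -15210977/4415 ≈ -3445.3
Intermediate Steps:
x(C) = 2*C*(9 + C) (x(C) = (2*C)*(9 + C) = 2*C*(9 + C))
j/4415 - 3446/z(x(2)) = 3113/4415 - 3446/(44/((2*2*(9 + 2)))) = 3113*(1/4415) - 3446/(44/((2*2*11))) = 3113/4415 - 3446/1 = 3113/4415 - 3446*1 = 3113/4415 - 3446 = -15210977/4415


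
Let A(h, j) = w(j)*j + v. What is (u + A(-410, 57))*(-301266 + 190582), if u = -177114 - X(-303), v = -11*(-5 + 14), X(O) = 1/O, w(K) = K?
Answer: 5834274396244/303 ≈ 1.9255e+10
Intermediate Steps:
v = -99 (v = -11*9 = -99)
u = -53665541/303 (u = -177114 - 1/(-303) = -177114 - 1*(-1/303) = -177114 + 1/303 = -53665541/303 ≈ -1.7711e+5)
A(h, j) = -99 + j² (A(h, j) = j*j - 99 = j² - 99 = -99 + j²)
(u + A(-410, 57))*(-301266 + 190582) = (-53665541/303 + (-99 + 57²))*(-301266 + 190582) = (-53665541/303 + (-99 + 3249))*(-110684) = (-53665541/303 + 3150)*(-110684) = -52711091/303*(-110684) = 5834274396244/303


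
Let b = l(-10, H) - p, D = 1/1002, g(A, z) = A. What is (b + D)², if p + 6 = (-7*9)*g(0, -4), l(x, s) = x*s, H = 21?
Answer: 41782221649/1004004 ≈ 41616.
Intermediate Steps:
D = 1/1002 ≈ 0.00099800
l(x, s) = s*x
p = -6 (p = -6 - 7*9*0 = -6 - 63*0 = -6 + 0 = -6)
b = -204 (b = 21*(-10) - 1*(-6) = -210 + 6 = -204)
(b + D)² = (-204 + 1/1002)² = (-204407/1002)² = 41782221649/1004004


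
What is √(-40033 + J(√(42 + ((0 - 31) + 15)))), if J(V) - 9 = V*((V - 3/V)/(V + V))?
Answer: √(-27056224 + 299*√26)/26 ≈ 200.05*I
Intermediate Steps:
J(V) = 9 + V/2 - 3/(2*V) (J(V) = 9 + V*((V - 3/V)/(V + V)) = 9 + V*((V - 3/V)/((2*V))) = 9 + V*((V - 3/V)*(1/(2*V))) = 9 + V*((V - 3/V)/(2*V)) = 9 + (V/2 - 3/(2*V)) = 9 + V/2 - 3/(2*V))
√(-40033 + J(√(42 + ((0 - 31) + 15)))) = √(-40033 + (-3 + √(42 + ((0 - 31) + 15))*(18 + √(42 + ((0 - 31) + 15))))/(2*(√(42 + ((0 - 31) + 15))))) = √(-40033 + (-3 + √(42 + (-31 + 15))*(18 + √(42 + (-31 + 15))))/(2*(√(42 + (-31 + 15))))) = √(-40033 + (-3 + √(42 - 16)*(18 + √(42 - 16)))/(2*(√(42 - 16)))) = √(-40033 + (-3 + √26*(18 + √26))/(2*(√26))) = √(-40033 + (√26/26)*(-3 + √26*(18 + √26))/2) = √(-40033 + √26*(-3 + √26*(18 + √26))/52)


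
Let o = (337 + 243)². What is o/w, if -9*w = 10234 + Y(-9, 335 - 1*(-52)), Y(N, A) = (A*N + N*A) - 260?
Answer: -189225/188 ≈ -1006.5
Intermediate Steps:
Y(N, A) = -260 + 2*A*N (Y(N, A) = (A*N + A*N) - 260 = 2*A*N - 260 = -260 + 2*A*N)
w = -3008/9 (w = -(10234 + (-260 + 2*(335 - 1*(-52))*(-9)))/9 = -(10234 + (-260 + 2*(335 + 52)*(-9)))/9 = -(10234 + (-260 + 2*387*(-9)))/9 = -(10234 + (-260 - 6966))/9 = -(10234 - 7226)/9 = -⅑*3008 = -3008/9 ≈ -334.22)
o = 336400 (o = 580² = 336400)
o/w = 336400/(-3008/9) = 336400*(-9/3008) = -189225/188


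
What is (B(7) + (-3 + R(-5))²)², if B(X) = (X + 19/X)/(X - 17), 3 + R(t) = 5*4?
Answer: 46594276/1225 ≈ 38036.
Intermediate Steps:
R(t) = 17 (R(t) = -3 + 5*4 = -3 + 20 = 17)
B(X) = (X + 19/X)/(-17 + X)
(B(7) + (-3 + R(-5))²)² = ((19 + 7²)/(7*(-17 + 7)) + (-3 + 17)²)² = ((⅐)*(19 + 49)/(-10) + 14²)² = ((⅐)*(-⅒)*68 + 196)² = (-34/35 + 196)² = (6826/35)² = 46594276/1225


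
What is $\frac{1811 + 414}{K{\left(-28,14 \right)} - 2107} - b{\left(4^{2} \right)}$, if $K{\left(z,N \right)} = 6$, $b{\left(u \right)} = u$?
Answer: $- \frac{35841}{2101} \approx -17.059$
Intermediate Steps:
$\frac{1811 + 414}{K{\left(-28,14 \right)} - 2107} - b{\left(4^{2} \right)} = \frac{1811 + 414}{6 - 2107} - 4^{2} = \frac{2225}{-2101} - 16 = 2225 \left(- \frac{1}{2101}\right) - 16 = - \frac{2225}{2101} - 16 = - \frac{35841}{2101}$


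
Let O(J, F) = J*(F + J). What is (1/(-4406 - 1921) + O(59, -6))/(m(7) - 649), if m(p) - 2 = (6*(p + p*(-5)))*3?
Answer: -19784528/7282377 ≈ -2.7168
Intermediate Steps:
m(p) = 2 - 72*p (m(p) = 2 + (6*(p + p*(-5)))*3 = 2 + (6*(p - 5*p))*3 = 2 + (6*(-4*p))*3 = 2 - 24*p*3 = 2 - 72*p)
(1/(-4406 - 1921) + O(59, -6))/(m(7) - 649) = (1/(-4406 - 1921) + 59*(-6 + 59))/((2 - 72*7) - 649) = (1/(-6327) + 59*53)/((2 - 504) - 649) = (-1/6327 + 3127)/(-502 - 649) = (19784528/6327)/(-1151) = (19784528/6327)*(-1/1151) = -19784528/7282377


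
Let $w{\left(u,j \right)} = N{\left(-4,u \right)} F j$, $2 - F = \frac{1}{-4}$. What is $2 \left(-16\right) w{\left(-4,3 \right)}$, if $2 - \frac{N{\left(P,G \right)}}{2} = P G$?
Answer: $6048$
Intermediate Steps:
$N{\left(P,G \right)} = 4 - 2 G P$ ($N{\left(P,G \right)} = 4 - 2 P G = 4 - 2 G P$)
$F = \frac{9}{4}$ ($F = 2 - \frac{1}{-4} = 2 - - \frac{1}{4} = 2 + \frac{1}{4} = \frac{9}{4} \approx 2.25$)
$w{\left(u,j \right)} = j \left(9 + 18 u\right)$ ($w{\left(u,j \right)} = \left(4 - 2 u \left(-4\right)\right) \frac{9}{4} j = \left(4 + 8 u\right) \frac{9}{4} j = \left(9 + 18 u\right) j = j \left(9 + 18 u\right)$)
$2 \left(-16\right) w{\left(-4,3 \right)} = 2 \left(-16\right) 9 \cdot 3 \left(1 + 2 \left(-4\right)\right) = - 32 \cdot 9 \cdot 3 \left(1 - 8\right) = - 32 \cdot 9 \cdot 3 \left(-7\right) = \left(-32\right) \left(-189\right) = 6048$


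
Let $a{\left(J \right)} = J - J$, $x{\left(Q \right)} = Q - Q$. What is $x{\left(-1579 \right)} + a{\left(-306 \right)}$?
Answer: $0$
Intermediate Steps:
$x{\left(Q \right)} = 0$
$a{\left(J \right)} = 0$
$x{\left(-1579 \right)} + a{\left(-306 \right)} = 0 + 0 = 0$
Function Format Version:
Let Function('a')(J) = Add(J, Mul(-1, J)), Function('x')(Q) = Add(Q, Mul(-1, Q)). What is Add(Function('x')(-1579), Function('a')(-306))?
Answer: 0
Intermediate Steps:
Function('x')(Q) = 0
Function('a')(J) = 0
Add(Function('x')(-1579), Function('a')(-306)) = Add(0, 0) = 0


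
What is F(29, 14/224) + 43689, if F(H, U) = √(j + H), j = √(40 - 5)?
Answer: 43689 + √(29 + √35) ≈ 43695.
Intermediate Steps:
j = √35 ≈ 5.9161
F(H, U) = √(H + √35) (F(H, U) = √(√35 + H) = √(H + √35))
F(29, 14/224) + 43689 = √(29 + √35) + 43689 = 43689 + √(29 + √35)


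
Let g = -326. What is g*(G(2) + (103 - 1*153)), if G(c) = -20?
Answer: 22820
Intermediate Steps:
g*(G(2) + (103 - 1*153)) = -326*(-20 + (103 - 1*153)) = -326*(-20 + (103 - 153)) = -326*(-20 - 50) = -326*(-70) = 22820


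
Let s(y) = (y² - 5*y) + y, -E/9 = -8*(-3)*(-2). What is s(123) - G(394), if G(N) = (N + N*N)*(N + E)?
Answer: -128535743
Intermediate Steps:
E = 432 (E = -9*(-8*(-3))*(-2) = -216*(-2) = -9*(-48) = 432)
s(y) = y² - 4*y
G(N) = (432 + N)*(N + N²) (G(N) = (N + N*N)*(N + 432) = (N + N²)*(432 + N) = (432 + N)*(N + N²))
s(123) - G(394) = 123*(-4 + 123) - 394*(432 + 394² + 433*394) = 123*119 - 394*(432 + 155236 + 170602) = 14637 - 394*326270 = 14637 - 1*128550380 = 14637 - 128550380 = -128535743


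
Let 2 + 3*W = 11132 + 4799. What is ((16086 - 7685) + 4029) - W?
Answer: 21361/3 ≈ 7120.3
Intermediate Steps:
W = 15929/3 (W = -⅔ + (11132 + 4799)/3 = -⅔ + (⅓)*15931 = -⅔ + 15931/3 = 15929/3 ≈ 5309.7)
((16086 - 7685) + 4029) - W = ((16086 - 7685) + 4029) - 1*15929/3 = (8401 + 4029) - 15929/3 = 12430 - 15929/3 = 21361/3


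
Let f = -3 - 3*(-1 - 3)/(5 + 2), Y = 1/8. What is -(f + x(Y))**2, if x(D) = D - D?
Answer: -81/49 ≈ -1.6531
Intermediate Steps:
Y = 1/8 ≈ 0.12500
x(D) = 0
f = -9/7 (f = -3 - (-12)/7 = -3 - 3*(-4/7) = -3 + 12/7 = -9/7 ≈ -1.2857)
-(f + x(Y))**2 = -(-9/7 + 0)**2 = -(-9/7)**2 = -1*81/49 = -81/49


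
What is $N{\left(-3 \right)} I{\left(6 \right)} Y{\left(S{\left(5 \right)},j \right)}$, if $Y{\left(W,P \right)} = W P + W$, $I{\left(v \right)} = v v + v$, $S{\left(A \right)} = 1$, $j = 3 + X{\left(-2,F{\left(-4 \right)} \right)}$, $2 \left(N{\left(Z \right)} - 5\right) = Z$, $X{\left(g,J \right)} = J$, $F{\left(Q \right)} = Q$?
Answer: $0$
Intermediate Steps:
$N{\left(Z \right)} = 5 + \frac{Z}{2}$
$j = -1$ ($j = 3 - 4 = -1$)
$I{\left(v \right)} = v + v^{2}$ ($I{\left(v \right)} = v^{2} + v = v + v^{2}$)
$Y{\left(W,P \right)} = W + P W$ ($Y{\left(W,P \right)} = P W + W = W + P W$)
$N{\left(-3 \right)} I{\left(6 \right)} Y{\left(S{\left(5 \right)},j \right)} = \left(5 + \frac{1}{2} \left(-3\right)\right) 6 \left(1 + 6\right) 1 \left(1 - 1\right) = \left(5 - \frac{3}{2}\right) 6 \cdot 7 \cdot 1 \cdot 0 = \frac{7}{2} \cdot 42 \cdot 0 = 147 \cdot 0 = 0$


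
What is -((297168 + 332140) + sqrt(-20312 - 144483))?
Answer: -629308 - I*sqrt(164795) ≈ -6.2931e+5 - 405.95*I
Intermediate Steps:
-((297168 + 332140) + sqrt(-20312 - 144483)) = -(629308 + sqrt(-164795)) = -(629308 + I*sqrt(164795)) = -629308 - I*sqrt(164795)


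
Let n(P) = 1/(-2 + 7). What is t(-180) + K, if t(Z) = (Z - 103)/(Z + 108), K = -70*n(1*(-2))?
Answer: -725/72 ≈ -10.069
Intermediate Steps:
n(P) = ⅕ (n(P) = 1/5 = ⅕)
K = -14 (K = -70*⅕ = -14)
t(Z) = (-103 + Z)/(108 + Z)
t(-180) + K = (-103 - 180)/(108 - 180) - 14 = -283/(-72) - 14 = -1/72*(-283) - 14 = 283/72 - 14 = -725/72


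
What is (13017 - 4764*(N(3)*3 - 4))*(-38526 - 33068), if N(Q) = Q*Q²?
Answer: 25330744734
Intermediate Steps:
N(Q) = Q³
(13017 - 4764*(N(3)*3 - 4))*(-38526 - 33068) = (13017 - 4764*(3³*3 - 4))*(-38526 - 33068) = (13017 - 4764*(27*3 - 4))*(-71594) = (13017 - 4764*(81 - 4))*(-71594) = (13017 - 4764*77)*(-71594) = (13017 - 366828)*(-71594) = -353811*(-71594) = 25330744734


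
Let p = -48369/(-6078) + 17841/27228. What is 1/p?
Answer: 9193988/79190485 ≈ 0.11610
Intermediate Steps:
p = 79190485/9193988 (p = -48369*(-1/6078) + 17841*(1/27228) = 16123/2026 + 5947/9076 = 79190485/9193988 ≈ 8.6133)
1/p = 1/(79190485/9193988) = 9193988/79190485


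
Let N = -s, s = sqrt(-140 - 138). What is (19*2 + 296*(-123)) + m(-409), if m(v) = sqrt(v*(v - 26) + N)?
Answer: -36370 + sqrt(177915 - I*sqrt(278)) ≈ -35948.0 - 0.019765*I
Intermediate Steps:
s = I*sqrt(278) (s = sqrt(-278) = I*sqrt(278) ≈ 16.673*I)
N = -I*sqrt(278) ≈ -16.673*I
m(v) = sqrt(v*(-26 + v) - I*sqrt(278)) (m(v) = sqrt(v*(v - 26) - I*sqrt(278)) = sqrt(v*(-26 + v) - I*sqrt(278)))
(19*2 + 296*(-123)) + m(-409) = (19*2 + 296*(-123)) + sqrt((-409)**2 - 26*(-409) - I*sqrt(278)) = (38 - 36408) + sqrt(167281 + 10634 - I*sqrt(278)) = -36370 + sqrt(177915 - I*sqrt(278))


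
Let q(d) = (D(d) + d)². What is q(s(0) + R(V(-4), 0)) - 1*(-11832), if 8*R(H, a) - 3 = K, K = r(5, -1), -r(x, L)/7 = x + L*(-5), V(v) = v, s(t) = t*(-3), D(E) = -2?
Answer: 764137/64 ≈ 11940.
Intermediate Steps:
s(t) = -3*t
r(x, L) = -7*x + 35*L (r(x, L) = -7*(x + L*(-5)) = -7*(x - 5*L) = -7*x + 35*L)
K = -70 (K = -7*5 + 35*(-1) = -35 - 35 = -70)
R(H, a) = -67/8 (R(H, a) = 3/8 + (⅛)*(-70) = 3/8 - 35/4 = -67/8)
q(d) = (-2 + d)²
q(s(0) + R(V(-4), 0)) - 1*(-11832) = (-2 + (-3*0 - 67/8))² - 1*(-11832) = (-2 + (0 - 67/8))² + 11832 = (-2 - 67/8)² + 11832 = (-83/8)² + 11832 = 6889/64 + 11832 = 764137/64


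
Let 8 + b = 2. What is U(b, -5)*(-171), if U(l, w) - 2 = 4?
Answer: -1026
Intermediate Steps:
b = -6 (b = -8 + 2 = -6)
U(l, w) = 6 (U(l, w) = 2 + 4 = 6)
U(b, -5)*(-171) = 6*(-171) = -1026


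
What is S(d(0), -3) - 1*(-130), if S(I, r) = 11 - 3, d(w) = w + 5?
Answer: 138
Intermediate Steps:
d(w) = 5 + w
S(I, r) = 8
S(d(0), -3) - 1*(-130) = 8 - 1*(-130) = 8 + 130 = 138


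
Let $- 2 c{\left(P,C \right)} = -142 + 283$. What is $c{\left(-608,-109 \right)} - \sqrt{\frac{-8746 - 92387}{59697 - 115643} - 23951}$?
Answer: $- \frac{141}{2} - \frac{i \sqrt{74959892206298}}{55946} \approx -70.5 - 154.76 i$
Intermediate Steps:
$c{\left(P,C \right)} = - \frac{141}{2}$ ($c{\left(P,C \right)} = - \frac{-142 + 283}{2} = \left(- \frac{1}{2}\right) 141 = - \frac{141}{2}$)
$c{\left(-608,-109 \right)} - \sqrt{\frac{-8746 - 92387}{59697 - 115643} - 23951} = - \frac{141}{2} - \sqrt{\frac{-8746 - 92387}{59697 - 115643} - 23951} = - \frac{141}{2} - \sqrt{- \frac{101133}{-55946} - 23951} = - \frac{141}{2} - \sqrt{\left(-101133\right) \left(- \frac{1}{55946}\right) - 23951} = - \frac{141}{2} - \sqrt{\frac{101133}{55946} - 23951} = - \frac{141}{2} - \sqrt{- \frac{1339861513}{55946}} = - \frac{141}{2} - \frac{i \sqrt{74959892206298}}{55946}$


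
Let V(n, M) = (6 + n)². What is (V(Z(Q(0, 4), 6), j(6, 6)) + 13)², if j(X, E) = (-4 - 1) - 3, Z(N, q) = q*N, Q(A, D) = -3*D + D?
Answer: 3157729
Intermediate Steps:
Q(A, D) = -2*D
Z(N, q) = N*q
j(X, E) = -8 (j(X, E) = -5 - 3 = -8)
(V(Z(Q(0, 4), 6), j(6, 6)) + 13)² = ((6 - 2*4*6)² + 13)² = ((6 - 8*6)² + 13)² = ((6 - 48)² + 13)² = ((-42)² + 13)² = (1764 + 13)² = 1777² = 3157729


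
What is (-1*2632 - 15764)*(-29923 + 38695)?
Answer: -161369712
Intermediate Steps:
(-1*2632 - 15764)*(-29923 + 38695) = (-2632 - 15764)*8772 = -18396*8772 = -161369712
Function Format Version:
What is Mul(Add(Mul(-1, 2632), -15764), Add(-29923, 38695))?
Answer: -161369712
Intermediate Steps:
Mul(Add(Mul(-1, 2632), -15764), Add(-29923, 38695)) = Mul(Add(-2632, -15764), 8772) = Mul(-18396, 8772) = -161369712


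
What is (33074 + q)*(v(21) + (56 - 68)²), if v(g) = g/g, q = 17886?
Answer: 7389200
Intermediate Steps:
v(g) = 1
(33074 + q)*(v(21) + (56 - 68)²) = (33074 + 17886)*(1 + (56 - 68)²) = 50960*(1 + (-12)²) = 50960*(1 + 144) = 50960*145 = 7389200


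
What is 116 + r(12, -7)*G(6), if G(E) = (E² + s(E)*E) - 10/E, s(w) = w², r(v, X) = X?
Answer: -4909/3 ≈ -1636.3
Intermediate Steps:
G(E) = E² + E³ - 10/E (G(E) = (E² + E²*E) - 10/E = (E² + E³) - 10/E = E² + E³ - 10/E)
116 + r(12, -7)*G(6) = 116 - 7*(-10 + 6³*(1 + 6))/6 = 116 - 7*(-10 + 216*7)/6 = 116 - 7*(-10 + 1512)/6 = 116 - 7*1502/6 = 116 - 7*751/3 = 116 - 5257/3 = -4909/3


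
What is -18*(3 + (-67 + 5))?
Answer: 1062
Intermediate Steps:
-18*(3 + (-67 + 5)) = -18*(3 - 62) = -18*(-59) = 1062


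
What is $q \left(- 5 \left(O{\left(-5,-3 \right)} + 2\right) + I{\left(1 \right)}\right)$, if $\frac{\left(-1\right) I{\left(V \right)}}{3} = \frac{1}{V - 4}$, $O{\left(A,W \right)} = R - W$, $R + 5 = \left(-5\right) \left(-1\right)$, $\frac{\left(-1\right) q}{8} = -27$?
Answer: $-5184$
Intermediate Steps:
$q = 216$ ($q = \left(-8\right) \left(-27\right) = 216$)
$R = 0$ ($R = -5 - -5 = -5 + 5 = 0$)
$O{\left(A,W \right)} = - W$ ($O{\left(A,W \right)} = 0 - W = - W$)
$I{\left(V \right)} = - \frac{3}{-4 + V}$ ($I{\left(V \right)} = - \frac{3}{V - 4} = - \frac{3}{-4 + V}$)
$q \left(- 5 \left(O{\left(-5,-3 \right)} + 2\right) + I{\left(1 \right)}\right) = 216 \left(- 5 \left(\left(-1\right) \left(-3\right) + 2\right) - \frac{3}{-4 + 1}\right) = 216 \left(- 5 \left(3 + 2\right) - \frac{3}{-3}\right) = 216 \left(\left(-5\right) 5 - -1\right) = 216 \left(-25 + 1\right) = 216 \left(-24\right) = -5184$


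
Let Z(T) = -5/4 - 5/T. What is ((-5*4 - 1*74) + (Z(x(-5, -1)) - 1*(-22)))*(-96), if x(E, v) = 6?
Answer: 7112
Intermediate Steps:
Z(T) = -5/4 - 5/T (Z(T) = -5*¼ - 5/T = -5/4 - 5/T)
((-5*4 - 1*74) + (Z(x(-5, -1)) - 1*(-22)))*(-96) = ((-5*4 - 1*74) + ((-5/4 - 5/6) - 1*(-22)))*(-96) = ((-20 - 74) + ((-5/4 - 5*⅙) + 22))*(-96) = (-94 + ((-5/4 - ⅚) + 22))*(-96) = (-94 + (-25/12 + 22))*(-96) = (-94 + 239/12)*(-96) = -889/12*(-96) = 7112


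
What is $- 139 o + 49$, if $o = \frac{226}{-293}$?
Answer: $\frac{45771}{293} \approx 156.22$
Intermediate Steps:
$o = - \frac{226}{293}$ ($o = 226 \left(- \frac{1}{293}\right) = - \frac{226}{293} \approx -0.77133$)
$- 139 o + 49 = \left(-139\right) \left(- \frac{226}{293}\right) + 49 = \frac{31414}{293} + 49 = \frac{45771}{293}$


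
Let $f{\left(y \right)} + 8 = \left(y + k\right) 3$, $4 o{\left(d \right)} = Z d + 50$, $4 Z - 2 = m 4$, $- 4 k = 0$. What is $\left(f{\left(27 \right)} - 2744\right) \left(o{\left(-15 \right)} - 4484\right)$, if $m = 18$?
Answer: $\frac{97029417}{8} \approx 1.2129 \cdot 10^{7}$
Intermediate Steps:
$k = 0$ ($k = \left(- \frac{1}{4}\right) 0 = 0$)
$Z = \frac{37}{2}$ ($Z = \frac{1}{2} + \frac{18 \cdot 4}{4} = \frac{1}{2} + \frac{1}{4} \cdot 72 = \frac{1}{2} + 18 = \frac{37}{2} \approx 18.5$)
$o{\left(d \right)} = \frac{25}{2} + \frac{37 d}{8}$ ($o{\left(d \right)} = \frac{\frac{37 d}{2} + 50}{4} = \frac{50 + \frac{37 d}{2}}{4} = \frac{25}{2} + \frac{37 d}{8}$)
$f{\left(y \right)} = -8 + 3 y$ ($f{\left(y \right)} = -8 + \left(y + 0\right) 3 = -8 + y 3 = -8 + 3 y$)
$\left(f{\left(27 \right)} - 2744\right) \left(o{\left(-15 \right)} - 4484\right) = \left(\left(-8 + 3 \cdot 27\right) - 2744\right) \left(\left(\frac{25}{2} + \frac{37}{8} \left(-15\right)\right) - 4484\right) = \left(\left(-8 + 81\right) - 2744\right) \left(\left(\frac{25}{2} - \frac{555}{8}\right) - 4484\right) = \left(73 - 2744\right) \left(- \frac{455}{8} - 4484\right) = \left(-2671\right) \left(- \frac{36327}{8}\right) = \frac{97029417}{8}$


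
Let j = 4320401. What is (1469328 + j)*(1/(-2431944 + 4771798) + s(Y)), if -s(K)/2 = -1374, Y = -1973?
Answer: 3384317027588827/212714 ≈ 1.5910e+10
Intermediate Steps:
s(K) = 2748 (s(K) = -2*(-1374) = 2748)
(1469328 + j)*(1/(-2431944 + 4771798) + s(Y)) = (1469328 + 4320401)*(1/(-2431944 + 4771798) + 2748) = 5789729*(1/2339854 + 2748) = 5789729*(6429918793/2339854) = 3384317027588827/212714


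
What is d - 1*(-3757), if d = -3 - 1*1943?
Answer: 1811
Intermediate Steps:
d = -1946 (d = -3 - 1943 = -1946)
d - 1*(-3757) = -1946 - 1*(-3757) = -1946 + 3757 = 1811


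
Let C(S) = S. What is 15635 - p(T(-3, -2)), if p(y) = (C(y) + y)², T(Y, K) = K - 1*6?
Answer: 15379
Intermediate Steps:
T(Y, K) = -6 + K (T(Y, K) = K - 6 = -6 + K)
p(y) = 4*y² (p(y) = (y + y)² = (2*y)² = 4*y²)
15635 - p(T(-3, -2)) = 15635 - 4*(-6 - 2)² = 15635 - 4*(-8)² = 15635 - 4*64 = 15635 - 1*256 = 15635 - 256 = 15379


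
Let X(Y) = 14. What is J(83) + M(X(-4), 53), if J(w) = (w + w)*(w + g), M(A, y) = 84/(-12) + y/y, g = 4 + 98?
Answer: 30704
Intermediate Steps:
g = 102
M(A, y) = -6 (M(A, y) = 84*(-1/12) + 1 = -7 + 1 = -6)
J(w) = 2*w*(102 + w) (J(w) = (w + w)*(w + 102) = (2*w)*(102 + w) = 2*w*(102 + w))
J(83) + M(X(-4), 53) = 2*83*(102 + 83) - 6 = 2*83*185 - 6 = 30710 - 6 = 30704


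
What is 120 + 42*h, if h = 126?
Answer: 5412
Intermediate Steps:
120 + 42*h = 120 + 42*126 = 120 + 5292 = 5412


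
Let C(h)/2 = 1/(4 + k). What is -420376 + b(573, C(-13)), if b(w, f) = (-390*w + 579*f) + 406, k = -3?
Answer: -642282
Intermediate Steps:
C(h) = 2 (C(h) = 2/(4 - 3) = 2/1 = 2*1 = 2)
b(w, f) = 406 - 390*w + 579*f
-420376 + b(573, C(-13)) = -420376 + (406 - 390*573 + 579*2) = -420376 + (406 - 223470 + 1158) = -420376 - 221906 = -642282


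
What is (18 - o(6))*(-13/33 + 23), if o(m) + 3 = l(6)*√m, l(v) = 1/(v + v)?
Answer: 5222/11 - 373*√6/198 ≈ 470.11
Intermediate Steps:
l(v) = 1/(2*v)
o(m) = -3 + √m/12 (o(m) = -3 + ((½)/6)*√m = -3 + ((½)*(⅙))*√m = -3 + √m/12)
(18 - o(6))*(-13/33 + 23) = (18 - (-3 + √6/12))*(-13/33 + 23) = (18 + (3 - √6/12))*(-13*1/33 + 23) = (21 - √6/12)*(-13/33 + 23) = (21 - √6/12)*(746/33) = 5222/11 - 373*√6/198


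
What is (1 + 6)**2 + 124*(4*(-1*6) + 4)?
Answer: -2431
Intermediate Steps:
(1 + 6)**2 + 124*(4*(-1*6) + 4) = 7**2 + 124*(4*(-6) + 4) = 49 + 124*(-24 + 4) = 49 + 124*(-20) = 49 - 2480 = -2431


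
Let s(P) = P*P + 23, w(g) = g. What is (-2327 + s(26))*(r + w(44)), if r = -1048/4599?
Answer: -327729424/4599 ≈ -71261.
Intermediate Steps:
r = -1048/4599 (r = -1048*1/4599 = -1048/4599 ≈ -0.22788)
s(P) = 23 + P**2 (s(P) = P**2 + 23 = 23 + P**2)
(-2327 + s(26))*(r + w(44)) = (-2327 + (23 + 26**2))*(-1048/4599 + 44) = (-2327 + (23 + 676))*(201308/4599) = (-2327 + 699)*(201308/4599) = -1628*201308/4599 = -327729424/4599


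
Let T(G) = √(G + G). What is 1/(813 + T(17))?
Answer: 813/660935 - √34/660935 ≈ 0.0012213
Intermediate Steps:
T(G) = √2*√G (T(G) = √(2*G) = √2*√G)
1/(813 + T(17)) = 1/(813 + √2*√17) = 1/(813 + √34)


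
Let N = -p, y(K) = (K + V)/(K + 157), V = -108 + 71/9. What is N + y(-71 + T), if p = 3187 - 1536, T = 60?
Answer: -1085207/657 ≈ -1651.8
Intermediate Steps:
V = -901/9 (V = -108 + 71*(⅑) = -108 + 71/9 = -901/9 ≈ -100.11)
p = 1651
y(K) = (-901/9 + K)/(157 + K) (y(K) = (K - 901/9)/(K + 157) = (-901/9 + K)/(157 + K))
N = -1651 (N = -1*1651 = -1651)
N + y(-71 + T) = -1651 + (-901/9 + (-71 + 60))/(157 + (-71 + 60)) = -1651 + (-901/9 - 11)/(157 - 11) = -1651 - 1000/9/146 = -1651 + (1/146)*(-1000/9) = -1651 - 500/657 = -1085207/657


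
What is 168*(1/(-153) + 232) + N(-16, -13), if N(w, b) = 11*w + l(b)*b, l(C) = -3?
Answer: 1980733/51 ≈ 38838.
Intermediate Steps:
N(w, b) = -3*b + 11*w (N(w, b) = 11*w - 3*b = -3*b + 11*w)
168*(1/(-153) + 232) + N(-16, -13) = 168*(1/(-153) + 232) + (-3*(-13) + 11*(-16)) = 168*(-1/153 + 232) + (39 - 176) = 168*(35495/153) - 137 = 1987720/51 - 137 = 1980733/51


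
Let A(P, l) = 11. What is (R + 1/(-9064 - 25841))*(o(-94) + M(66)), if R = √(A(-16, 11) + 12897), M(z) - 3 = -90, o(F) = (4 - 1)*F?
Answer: 123/11635 - 738*√3227 ≈ -41923.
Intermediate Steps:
o(F) = 3*F
M(z) = -87 (M(z) = 3 - 90 = -87)
R = 2*√3227 (R = √(11 + 12897) = √12908 = 2*√3227 ≈ 113.61)
(R + 1/(-9064 - 25841))*(o(-94) + M(66)) = (2*√3227 + 1/(-9064 - 25841))*(3*(-94) - 87) = (2*√3227 + 1/(-34905))*(-282 - 87) = (2*√3227 - 1/34905)*(-369) = (-1/34905 + 2*√3227)*(-369) = 123/11635 - 738*√3227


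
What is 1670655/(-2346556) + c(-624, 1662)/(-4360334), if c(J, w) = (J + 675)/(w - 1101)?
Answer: -40065377066513/56274723503372 ≈ -0.71196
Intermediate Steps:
c(J, w) = (675 + J)/(-1101 + w)
1670655/(-2346556) + c(-624, 1662)/(-4360334) = 1670655/(-2346556) + ((675 - 624)/(-1101 + 1662))/(-4360334) = 1670655*(-1/2346556) + (51/561)*(-1/4360334) = -1670655/2346556 + ((1/561)*51)*(-1/4360334) = -1670655/2346556 + (1/11)*(-1/4360334) = -1670655/2346556 - 1/47963674 = -40065377066513/56274723503372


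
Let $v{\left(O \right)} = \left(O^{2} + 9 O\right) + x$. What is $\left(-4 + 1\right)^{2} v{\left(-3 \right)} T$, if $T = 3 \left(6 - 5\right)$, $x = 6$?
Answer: $-324$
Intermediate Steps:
$v{\left(O \right)} = 6 + O^{2} + 9 O$ ($v{\left(O \right)} = \left(O^{2} + 9 O\right) + 6 = 6 + O^{2} + 9 O$)
$T = 3$ ($T = 3 \cdot 1 = 3$)
$\left(-4 + 1\right)^{2} v{\left(-3 \right)} T = \left(-4 + 1\right)^{2} \left(6 + \left(-3\right)^{2} + 9 \left(-3\right)\right) 3 = \left(-3\right)^{2} \left(6 + 9 - 27\right) 3 = 9 \left(-12\right) 3 = \left(-108\right) 3 = -324$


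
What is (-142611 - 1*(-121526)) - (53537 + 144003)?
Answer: -218625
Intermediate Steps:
(-142611 - 1*(-121526)) - (53537 + 144003) = (-142611 + 121526) - 1*197540 = -21085 - 197540 = -218625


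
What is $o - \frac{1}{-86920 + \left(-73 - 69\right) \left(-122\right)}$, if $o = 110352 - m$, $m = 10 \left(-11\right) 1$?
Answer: $\frac{7687713353}{69596} \approx 1.1046 \cdot 10^{5}$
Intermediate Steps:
$m = -110$ ($m = \left(-110\right) 1 = -110$)
$o = 110462$ ($o = 110352 - -110 = 110352 + 110 = 110462$)
$o - \frac{1}{-86920 + \left(-73 - 69\right) \left(-122\right)} = 110462 - \frac{1}{-86920 + \left(-73 - 69\right) \left(-122\right)} = 110462 - \frac{1}{-86920 - -17324} = 110462 - \frac{1}{-86920 + 17324} = 110462 - \frac{1}{-69596} = 110462 - - \frac{1}{69596} = 110462 + \frac{1}{69596} = \frac{7687713353}{69596}$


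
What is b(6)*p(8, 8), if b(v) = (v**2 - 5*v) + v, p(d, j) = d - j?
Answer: 0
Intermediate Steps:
b(v) = v**2 - 4*v
b(6)*p(8, 8) = (6*(-4 + 6))*(8 - 1*8) = (6*2)*(8 - 8) = 12*0 = 0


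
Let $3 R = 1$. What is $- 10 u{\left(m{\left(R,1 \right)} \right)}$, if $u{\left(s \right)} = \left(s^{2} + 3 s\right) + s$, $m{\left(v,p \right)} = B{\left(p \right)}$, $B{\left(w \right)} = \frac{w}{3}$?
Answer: $- \frac{130}{9} \approx -14.444$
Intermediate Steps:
$B{\left(w \right)} = \frac{w}{3}$ ($B{\left(w \right)} = w \frac{1}{3} = \frac{w}{3}$)
$R = \frac{1}{3}$ ($R = \frac{1}{3} \cdot 1 = \frac{1}{3} \approx 0.33333$)
$m{\left(v,p \right)} = \frac{p}{3}$
$u{\left(s \right)} = s^{2} + 4 s$
$- 10 u{\left(m{\left(R,1 \right)} \right)} = - 10 \cdot \frac{1}{3} \cdot 1 \left(4 + \frac{1}{3} \cdot 1\right) = - 10 \frac{4 + \frac{1}{3}}{3} = - 10 \cdot \frac{1}{3} \cdot \frac{13}{3} = \left(-10\right) \frac{13}{9} = - \frac{130}{9}$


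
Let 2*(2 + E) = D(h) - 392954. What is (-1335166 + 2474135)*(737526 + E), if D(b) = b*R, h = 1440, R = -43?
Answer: 580973280303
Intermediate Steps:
D(b) = -43*b (D(b) = b*(-43) = -43*b)
E = -227439 (E = -2 + (-43*1440 - 392954)/2 = -2 + (-61920 - 392954)/2 = -2 + (1/2)*(-454874) = -2 - 227437 = -227439)
(-1335166 + 2474135)*(737526 + E) = (-1335166 + 2474135)*(737526 - 227439) = 1138969*510087 = 580973280303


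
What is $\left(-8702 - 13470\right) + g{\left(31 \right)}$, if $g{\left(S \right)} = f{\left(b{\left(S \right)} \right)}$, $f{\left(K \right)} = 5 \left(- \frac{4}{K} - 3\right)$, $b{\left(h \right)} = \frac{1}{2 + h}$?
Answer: $-22847$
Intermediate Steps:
$f{\left(K \right)} = -15 - \frac{20}{K}$ ($f{\left(K \right)} = 5 \left(-3 - \frac{4}{K}\right) = -15 - \frac{20}{K}$)
$g{\left(S \right)} = -55 - 20 S$ ($g{\left(S \right)} = -15 - \frac{20}{\frac{1}{2 + S}} = -15 - 20 \left(2 + S\right) = -15 - \left(40 + 20 S\right) = -55 - 20 S$)
$\left(-8702 - 13470\right) + g{\left(31 \right)} = \left(-8702 - 13470\right) - 675 = -22172 - 675 = -22847$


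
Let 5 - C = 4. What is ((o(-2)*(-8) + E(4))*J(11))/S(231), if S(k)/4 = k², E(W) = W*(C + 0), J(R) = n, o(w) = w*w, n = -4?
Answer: 4/7623 ≈ 0.00052473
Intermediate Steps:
C = 1 (C = 5 - 1*4 = 5 - 4 = 1)
o(w) = w²
J(R) = -4
E(W) = W (E(W) = W*(1 + 0) = W*1 = W)
S(k) = 4*k²
((o(-2)*(-8) + E(4))*J(11))/S(231) = (((-2)²*(-8) + 4)*(-4))/((4*231²)) = ((4*(-8) + 4)*(-4))/((4*53361)) = ((-32 + 4)*(-4))/213444 = -28*(-4)*(1/213444) = 112*(1/213444) = 4/7623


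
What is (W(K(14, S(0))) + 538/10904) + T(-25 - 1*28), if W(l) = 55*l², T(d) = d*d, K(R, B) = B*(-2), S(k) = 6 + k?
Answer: 58494777/5452 ≈ 10729.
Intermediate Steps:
K(R, B) = -2*B
T(d) = d²
(W(K(14, S(0))) + 538/10904) + T(-25 - 1*28) = (55*(-2*(6 + 0))² + 538/10904) + (-25 - 1*28)² = (55*(-2*6)² + 538*(1/10904)) + (-25 - 28)² = (55*(-12)² + 269/5452) + (-53)² = (55*144 + 269/5452) + 2809 = (7920 + 269/5452) + 2809 = 43180109/5452 + 2809 = 58494777/5452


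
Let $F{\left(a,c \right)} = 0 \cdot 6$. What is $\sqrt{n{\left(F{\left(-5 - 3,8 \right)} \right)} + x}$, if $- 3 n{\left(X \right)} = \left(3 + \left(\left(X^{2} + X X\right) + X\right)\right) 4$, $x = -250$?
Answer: $i \sqrt{254} \approx 15.937 i$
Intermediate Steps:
$F{\left(a,c \right)} = 0$
$n{\left(X \right)} = -4 - \frac{8 X^{2}}{3} - \frac{4 X}{3}$ ($n{\left(X \right)} = - \frac{\left(3 + \left(\left(X^{2} + X X\right) + X\right)\right) 4}{3} = - \frac{\left(3 + \left(\left(X^{2} + X^{2}\right) + X\right)\right) 4}{3} = - \frac{\left(3 + \left(2 X^{2} + X\right)\right) 4}{3} = - \frac{\left(3 + \left(X + 2 X^{2}\right)\right) 4}{3} = - \frac{\left(3 + X + 2 X^{2}\right) 4}{3} = - \frac{12 + 4 X + 8 X^{2}}{3} = -4 - \frac{8 X^{2}}{3} - \frac{4 X}{3}$)
$\sqrt{n{\left(F{\left(-5 - 3,8 \right)} \right)} + x} = \sqrt{\left(-4 - \frac{8 \cdot 0^{2}}{3} - 0\right) - 250} = \sqrt{\left(-4 - 0 + 0\right) - 250} = \sqrt{\left(-4 + 0 + 0\right) - 250} = \sqrt{-4 - 250} = \sqrt{-254} = i \sqrt{254}$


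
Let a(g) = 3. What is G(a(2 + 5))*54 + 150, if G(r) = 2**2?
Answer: 366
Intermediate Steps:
G(r) = 4
G(a(2 + 5))*54 + 150 = 4*54 + 150 = 216 + 150 = 366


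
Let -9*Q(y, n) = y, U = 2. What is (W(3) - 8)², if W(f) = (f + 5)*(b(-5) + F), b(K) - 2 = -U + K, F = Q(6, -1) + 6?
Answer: 256/9 ≈ 28.444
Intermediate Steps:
Q(y, n) = -y/9
F = 16/3 (F = -⅑*6 + 6 = -⅔ + 6 = 16/3 ≈ 5.3333)
b(K) = K (b(K) = 2 + (-1*2 + K) = 2 + (-2 + K) = K)
W(f) = 5/3 + f/3 (W(f) = (f + 5)*(-5 + 16/3) = (5 + f)*(⅓) = 5/3 + f/3)
(W(3) - 8)² = ((5/3 + (⅓)*3) - 8)² = ((5/3 + 1) - 8)² = (8/3 - 8)² = (-16/3)² = 256/9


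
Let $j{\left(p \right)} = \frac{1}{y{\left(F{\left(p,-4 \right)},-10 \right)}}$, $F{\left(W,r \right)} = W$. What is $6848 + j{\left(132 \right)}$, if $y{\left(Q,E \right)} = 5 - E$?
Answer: $\frac{102721}{15} \approx 6848.1$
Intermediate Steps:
$j{\left(p \right)} = \frac{1}{15}$ ($j{\left(p \right)} = \frac{1}{5 - -10} = \frac{1}{5 + 10} = \frac{1}{15}$)
$6848 + j{\left(132 \right)} = 6848 + \frac{1}{15} = \frac{102721}{15}$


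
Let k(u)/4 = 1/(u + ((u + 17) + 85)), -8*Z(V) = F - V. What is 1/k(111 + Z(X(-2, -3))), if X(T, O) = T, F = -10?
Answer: 163/2 ≈ 81.500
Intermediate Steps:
Z(V) = 5/4 + V/8 (Z(V) = -(-10 - V)/8 = 5/4 + V/8)
k(u) = 4/(102 + 2*u) (k(u) = 4/(u + ((u + 17) + 85)) = 4/(u + ((17 + u) + 85)) = 4/(u + (102 + u)) = 4/(102 + 2*u))
1/k(111 + Z(X(-2, -3))) = 1/(2/(51 + (111 + (5/4 + (⅛)*(-2))))) = 1/(2/(51 + (111 + (5/4 - ¼)))) = 1/(2/(51 + (111 + 1))) = 1/(2/(51 + 112)) = 1/(2/163) = 163/2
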